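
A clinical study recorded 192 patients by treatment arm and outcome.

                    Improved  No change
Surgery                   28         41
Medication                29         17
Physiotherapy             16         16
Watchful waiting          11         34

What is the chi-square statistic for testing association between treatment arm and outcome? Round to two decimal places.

14.56

Row totals: 69, 46, 32, 45. Column totals: 84, 108. Grand total N = 192.
Expected counts (row total × column total / N):
  Surgery, Improved: 69×84/192 = 30.188
  Surgery, No change: 69×108/192 = 38.812
  Medication, Improved: 46×84/192 = 20.125
  Medication, No change: 46×108/192 = 25.875
  Physiotherapy, Improved: 32×84/192 = 14.000
  Physiotherapy, No change: 32×108/192 = 18.000
  Watchful waiting, Improved: 45×84/192 = 19.688
  Watchful waiting, No change: 45×108/192 = 25.312
Contributions (O − E)²/E:
  (28 − 30.188)²/30.188 = 0.1586
  (41 − 38.812)²/38.812 = 0.1233
  (29 − 20.125)²/20.125 = 3.9138
  (17 − 25.875)²/25.875 = 3.0441
  (16 − 14.000)²/14.000 = 0.2857
  (16 − 18.000)²/18.000 = 0.2222
  (11 − 19.688)²/19.688 = 3.8339
  (34 − 25.312)²/25.312 = 2.9820
χ² = 0.1586 + 0.1233 + 3.9138 + 3.0441 + 0.2857 + 0.2222 + 3.8339 + 2.9820 = 14.56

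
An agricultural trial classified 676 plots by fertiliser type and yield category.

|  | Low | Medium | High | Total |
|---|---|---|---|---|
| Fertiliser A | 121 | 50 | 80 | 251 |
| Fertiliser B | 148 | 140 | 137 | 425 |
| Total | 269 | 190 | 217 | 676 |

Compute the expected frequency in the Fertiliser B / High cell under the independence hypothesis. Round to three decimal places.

136.428

Row total (Fertiliser B) = 425; column total (High) = 217; grand total N = 676.
Expected count = (row total × column total) / N = 425 × 217 / 676 = 136.428.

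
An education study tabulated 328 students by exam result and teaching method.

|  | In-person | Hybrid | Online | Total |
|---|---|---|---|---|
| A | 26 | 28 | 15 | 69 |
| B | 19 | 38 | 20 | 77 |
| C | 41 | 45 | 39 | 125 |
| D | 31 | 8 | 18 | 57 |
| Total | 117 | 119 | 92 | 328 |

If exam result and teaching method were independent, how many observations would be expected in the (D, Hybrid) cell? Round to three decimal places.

20.680

Row total (D) = 57; column total (Hybrid) = 119; grand total N = 328.
Expected count = (row total × column total) / N = 57 × 119 / 328 = 20.680.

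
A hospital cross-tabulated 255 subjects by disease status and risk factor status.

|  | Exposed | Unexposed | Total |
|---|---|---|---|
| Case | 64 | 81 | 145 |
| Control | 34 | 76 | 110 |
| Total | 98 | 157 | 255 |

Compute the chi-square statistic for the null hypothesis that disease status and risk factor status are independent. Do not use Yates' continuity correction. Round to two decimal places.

Grand total N = 255.
Expected counts (row total × column total / N):
  Case, Exposed: 145×98/255 = 55.725
  Case, Unexposed: 145×157/255 = 89.275
  Control, Exposed: 110×98/255 = 42.275
  Control, Unexposed: 110×157/255 = 67.725
Contributions (O − E)²/E:
  (64 − 55.725)²/55.725 = 1.2288
  (81 − 89.275)²/89.275 = 0.7670
  (34 − 42.275)²/42.275 = 1.6198
  (76 − 67.725)²/67.725 = 1.0111
χ² = 1.2288 + 0.7670 + 1.6198 + 1.0111 = 4.63

4.63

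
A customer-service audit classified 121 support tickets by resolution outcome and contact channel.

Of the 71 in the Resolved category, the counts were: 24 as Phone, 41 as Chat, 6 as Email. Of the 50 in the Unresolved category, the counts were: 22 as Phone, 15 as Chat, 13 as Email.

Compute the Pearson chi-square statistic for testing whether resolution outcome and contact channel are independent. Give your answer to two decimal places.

Row totals: 71, 50. Column totals: 46, 56, 19. Grand total N = 121.
Expected counts (row total × column total / N):
  Resolved, Phone: 71×46/121 = 26.992
  Resolved, Chat: 71×56/121 = 32.860
  Resolved, Email: 71×19/121 = 11.149
  Unresolved, Phone: 50×46/121 = 19.008
  Unresolved, Chat: 50×56/121 = 23.140
  Unresolved, Email: 50×19/121 = 7.851
Contributions (O − E)²/E:
  (24 − 26.992)²/26.992 = 0.3317
  (41 − 32.860)²/32.860 = 2.0164
  (6 − 11.149)²/11.149 = 2.3780
  (22 − 19.008)²/19.008 = 0.4710
  (15 − 23.140)²/23.140 = 2.8634
  (13 − 7.851)²/7.851 = 3.3769
χ² = 0.3317 + 2.0164 + 2.3780 + 0.4710 + 2.8634 + 3.3769 = 11.44

11.44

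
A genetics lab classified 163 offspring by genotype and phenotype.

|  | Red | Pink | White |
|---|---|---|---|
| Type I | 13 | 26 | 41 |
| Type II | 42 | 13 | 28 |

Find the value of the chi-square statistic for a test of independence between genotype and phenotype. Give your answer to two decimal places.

22.03

Row totals: 80, 83. Column totals: 55, 39, 69. Grand total N = 163.
Expected counts (row total × column total / N):
  Type I, Red: 80×55/163 = 26.994
  Type I, Pink: 80×39/163 = 19.141
  Type I, White: 80×69/163 = 33.865
  Type II, Red: 83×55/163 = 28.006
  Type II, Pink: 83×39/163 = 19.859
  Type II, White: 83×69/163 = 35.135
Contributions (O − E)²/E:
  (13 − 26.994)²/26.994 = 7.2547
  (26 − 19.141)²/19.141 = 2.4579
  (41 − 33.865)²/33.865 = 1.5033
  (42 − 28.006)²/28.006 = 6.9925
  (13 − 19.859)²/19.859 = 2.3690
  (28 − 35.135)²/35.135 = 1.4489
χ² = 7.2547 + 2.4579 + 1.5033 + 6.9925 + 2.3690 + 1.4489 = 22.03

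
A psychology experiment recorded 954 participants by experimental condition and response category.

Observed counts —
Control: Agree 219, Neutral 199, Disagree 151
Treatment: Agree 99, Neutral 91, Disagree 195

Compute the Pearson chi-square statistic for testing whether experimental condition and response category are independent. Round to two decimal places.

57.76

Row totals: 569, 385. Column totals: 318, 290, 346. Grand total N = 954.
Expected counts (row total × column total / N):
  Control, Agree: 569×318/954 = 189.667
  Control, Neutral: 569×290/954 = 172.966
  Control, Disagree: 569×346/954 = 206.367
  Treatment, Agree: 385×318/954 = 128.333
  Treatment, Neutral: 385×290/954 = 117.034
  Treatment, Disagree: 385×346/954 = 139.633
Contributions (O − E)²/E:
  (219 − 189.667)²/189.667 = 4.5365
  (199 − 172.966)²/172.966 = 3.9185
  (151 − 206.367)²/206.367 = 14.8546
  (99 − 128.333)²/128.333 = 6.7046
  (91 − 117.034)²/117.034 = 5.7912
  (195 − 139.633)²/139.633 = 21.9540
χ² = 4.5365 + 3.9185 + 14.8546 + 6.7046 + 5.7912 + 21.9540 = 57.76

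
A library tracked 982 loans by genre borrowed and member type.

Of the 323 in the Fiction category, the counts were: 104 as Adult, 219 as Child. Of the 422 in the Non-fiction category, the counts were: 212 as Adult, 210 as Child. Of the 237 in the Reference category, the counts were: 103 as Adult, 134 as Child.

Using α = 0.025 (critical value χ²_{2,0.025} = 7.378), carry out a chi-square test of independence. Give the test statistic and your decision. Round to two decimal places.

24.42; reject H₀

Row totals: 323, 422, 237. Column totals: 419, 563. Grand total N = 982.
Expected counts (row total × column total / N):
  Fiction, Adult: 323×419/982 = 137.818
  Fiction, Child: 323×563/982 = 185.182
  Non-fiction, Adult: 422×419/982 = 180.059
  Non-fiction, Child: 422×563/982 = 241.941
  Reference, Adult: 237×419/982 = 101.123
  Reference, Child: 237×563/982 = 135.877
Contributions (O − E)²/E:
  (104 − 137.818)²/137.818 = 8.2983
  (219 − 185.182)²/185.182 = 6.1759
  (212 − 180.059)²/180.059 = 5.6661
  (210 − 241.941)²/241.941 = 4.2168
  (103 − 101.123)²/101.123 = 0.0348
  (134 − 135.877)²/135.877 = 0.0259
χ² = 8.2983 + 6.1759 + 5.6661 + 4.2168 + 0.0348 + 0.0259 = 24.42
df = (3−1)(2−1) = 2. Since 24.42 > 7.378, reject the null hypothesis of independence at α = 0.025.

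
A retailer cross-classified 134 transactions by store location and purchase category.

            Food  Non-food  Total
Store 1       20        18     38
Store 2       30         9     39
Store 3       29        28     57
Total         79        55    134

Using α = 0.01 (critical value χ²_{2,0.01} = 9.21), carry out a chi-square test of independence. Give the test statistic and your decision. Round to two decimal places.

7.37; fail to reject H₀

Grand total N = 134.
Expected counts (row total × column total / N):
  Store 1, Food: 38×79/134 = 22.403
  Store 1, Non-food: 38×55/134 = 15.597
  Store 2, Food: 39×79/134 = 22.993
  Store 2, Non-food: 39×55/134 = 16.007
  Store 3, Food: 57×79/134 = 33.604
  Store 3, Non-food: 57×55/134 = 23.396
Contributions (O − E)²/E:
  (20 − 22.403)²/22.403 = 0.2578
  (18 − 15.597)²/15.597 = 0.3702
  (30 − 22.993)²/22.993 = 2.1353
  (9 − 16.007)²/16.007 = 3.0673
  (29 − 33.604)²/33.604 = 0.6308
  (28 − 23.396)²/23.396 = 0.9060
χ² = 0.2578 + 0.3702 + 2.1353 + 3.0673 + 0.6308 + 0.9060 = 7.37
df = (3−1)(2−1) = 2. Since 7.37 < 9.21, fail to reject the null hypothesis of independence at α = 0.01.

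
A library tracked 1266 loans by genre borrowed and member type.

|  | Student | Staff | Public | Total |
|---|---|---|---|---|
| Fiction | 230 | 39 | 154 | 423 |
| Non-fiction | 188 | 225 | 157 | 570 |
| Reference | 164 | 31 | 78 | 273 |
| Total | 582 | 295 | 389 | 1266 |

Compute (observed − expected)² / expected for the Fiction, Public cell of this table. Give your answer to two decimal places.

Row total (Fiction) = 423; column total (Public) = 389; N = 1266.
Expected count E = 423 × 389 / 1266 = 129.9739.
Contribution = (O − E)²/E = (154 − 129.9739)² / 129.9739 = 4.44.

4.44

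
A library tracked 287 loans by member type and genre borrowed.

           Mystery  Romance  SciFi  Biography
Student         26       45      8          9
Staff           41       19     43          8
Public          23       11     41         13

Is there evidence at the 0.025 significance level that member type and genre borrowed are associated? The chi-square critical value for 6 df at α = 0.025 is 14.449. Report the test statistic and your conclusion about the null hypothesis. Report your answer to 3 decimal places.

57.241; reject H₀

Row totals: 88, 111, 88. Column totals: 90, 75, 92, 30. Grand total N = 287.
Expected counts (row total × column total / N):
  Student, Mystery: 88×90/287 = 27.5958
  Student, Romance: 88×75/287 = 22.9965
  Student, SciFi: 88×92/287 = 28.2091
  Student, Biography: 88×30/287 = 9.1986
  Staff, Mystery: 111×90/287 = 34.8084
  Staff, Romance: 111×75/287 = 29.0070
  Staff, SciFi: 111×92/287 = 35.5819
  Staff, Biography: 111×30/287 = 11.6028
  Public, Mystery: 88×90/287 = 27.5958
  Public, Romance: 88×75/287 = 22.9965
  Public, SciFi: 88×92/287 = 28.2091
  Public, Biography: 88×30/287 = 9.1986
Contributions (O − E)²/E:
  (26 − 27.5958)²/27.5958 = 0.0923
  (45 − 22.9965)²/22.9965 = 21.0534
  (8 − 28.2091)²/28.2091 = 14.4779
  (9 − 9.1986)²/9.1986 = 0.0043
  (41 − 34.8084)²/34.8084 = 1.1013
  (19 − 29.0070)²/29.0070 = 3.4523
  (43 − 35.5819)²/35.5819 = 1.5465
  (8 − 11.6028)²/11.6028 = 1.1187
  (23 − 27.5958)²/27.5958 = 0.7654
  (11 − 22.9965)²/22.9965 = 6.2582
  (41 − 28.2091)²/28.2091 = 5.7998
  (13 − 9.1986)²/9.1986 = 1.5710
χ² = 0.0923 + 21.0534 + 14.4779 + 0.0043 + 1.1013 + 3.4523 + 1.5465 + 1.1187 + 0.7654 + 6.2582 + 5.7998 + 1.5710 = 57.241
df = (3−1)(4−1) = 6. Since 57.241 > 14.449, reject the null hypothesis of independence at α = 0.025.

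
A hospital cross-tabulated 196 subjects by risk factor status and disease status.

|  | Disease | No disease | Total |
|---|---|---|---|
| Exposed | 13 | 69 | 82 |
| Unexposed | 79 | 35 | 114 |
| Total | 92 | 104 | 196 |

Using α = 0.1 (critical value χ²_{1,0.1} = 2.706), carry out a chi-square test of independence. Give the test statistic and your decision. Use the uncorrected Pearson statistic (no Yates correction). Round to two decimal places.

54.70; reject H₀

Grand total N = 196.
Expected counts (row total × column total / N):
  Exposed, Disease: 82×92/196 = 38.490
  Exposed, No disease: 82×104/196 = 43.510
  Unexposed, Disease: 114×92/196 = 53.510
  Unexposed, No disease: 114×104/196 = 60.490
Contributions (O − E)²/E:
  (13 − 38.490)²/38.490 = 16.8808
  (69 − 43.510)²/43.510 = 14.9331
  (79 − 53.510)²/53.510 = 12.1424
  (35 − 60.490)²/60.490 = 10.7413
χ² = 16.8808 + 14.9331 + 12.1424 + 10.7413 = 54.70
df = (2−1)(2−1) = 1. Since 54.70 > 2.706, reject the null hypothesis of independence at α = 0.1.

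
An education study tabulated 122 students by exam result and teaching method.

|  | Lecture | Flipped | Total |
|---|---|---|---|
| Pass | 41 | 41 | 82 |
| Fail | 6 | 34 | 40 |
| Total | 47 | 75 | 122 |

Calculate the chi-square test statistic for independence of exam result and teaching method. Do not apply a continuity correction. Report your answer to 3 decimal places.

Grand total N = 122.
Expected counts (row total × column total / N):
  Pass, Lecture: 82×47/122 = 31.59016
  Pass, Flipped: 82×75/122 = 50.40984
  Fail, Lecture: 40×47/122 = 15.40984
  Fail, Flipped: 40×75/122 = 24.59016
Contributions (O − E)²/E:
  (41 − 31.59016)²/31.59016 = 2.8029
  (41 − 50.40984)²/50.40984 = 1.7565
  (6 − 15.40984)²/15.40984 = 5.7460
  (34 − 24.59016)²/24.59016 = 3.6008
χ² = 2.8029 + 1.7565 + 5.7460 + 3.6008 = 13.906

13.906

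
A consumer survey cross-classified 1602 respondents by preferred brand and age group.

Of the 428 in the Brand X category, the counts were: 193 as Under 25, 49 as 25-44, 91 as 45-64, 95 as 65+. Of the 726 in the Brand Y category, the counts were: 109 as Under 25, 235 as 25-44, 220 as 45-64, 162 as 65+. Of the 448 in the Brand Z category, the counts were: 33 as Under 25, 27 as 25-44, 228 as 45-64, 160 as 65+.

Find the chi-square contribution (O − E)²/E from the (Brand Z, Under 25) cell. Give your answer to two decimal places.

Row total (Brand Z) = 448; column total (Under 25) = 335; N = 1602.
Expected count E = 448 × 335 / 1602 = 93.683.
Contribution = (O − E)²/E = (33 − 93.683)² / 93.683 = 39.31.

39.31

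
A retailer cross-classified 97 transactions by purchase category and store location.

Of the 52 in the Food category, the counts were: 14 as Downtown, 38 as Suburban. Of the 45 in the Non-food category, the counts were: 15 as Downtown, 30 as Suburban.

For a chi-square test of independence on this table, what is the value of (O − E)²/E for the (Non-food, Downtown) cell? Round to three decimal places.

Row total (Non-food) = 45; column total (Downtown) = 29; N = 97.
Expected count E = 45 × 29 / 97 = 13.4536.
Contribution = (O − E)²/E = (15 − 13.4536)² / 13.4536 = 0.178.

0.178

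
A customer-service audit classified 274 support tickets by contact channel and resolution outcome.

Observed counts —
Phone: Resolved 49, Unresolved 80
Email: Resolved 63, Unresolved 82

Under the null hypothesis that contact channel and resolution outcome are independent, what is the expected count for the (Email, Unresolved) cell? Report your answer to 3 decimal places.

Row total (Email) = 145; column total (Unresolved) = 162; grand total N = 274.
Expected count = (row total × column total) / N = 145 × 162 / 274 = 85.730.

85.730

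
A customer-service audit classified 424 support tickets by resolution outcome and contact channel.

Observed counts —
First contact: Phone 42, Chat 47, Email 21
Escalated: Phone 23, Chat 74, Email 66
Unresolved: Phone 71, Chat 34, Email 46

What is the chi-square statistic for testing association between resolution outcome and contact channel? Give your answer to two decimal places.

Row totals: 110, 163, 151. Column totals: 136, 155, 133. Grand total N = 424.
Expected counts (row total × column total / N):
  First contact, Phone: 110×136/424 = 35.283
  First contact, Chat: 110×155/424 = 40.212
  First contact, Email: 110×133/424 = 34.505
  Escalated, Phone: 163×136/424 = 52.283
  Escalated, Chat: 163×155/424 = 59.587
  Escalated, Email: 163×133/424 = 51.130
  Unresolved, Phone: 151×136/424 = 48.434
  Unresolved, Chat: 151×155/424 = 55.200
  Unresolved, Email: 151×133/424 = 47.366
Contributions (O − E)²/E:
  (42 − 35.283)²/35.283 = 1.2787
  (47 − 40.212)²/40.212 = 1.1459
  (21 − 34.505)²/34.505 = 5.2858
  (23 − 52.283)²/52.283 = 16.4010
  (74 − 59.587)²/59.587 = 3.4862
  (66 − 51.130)²/51.130 = 4.3246
  (71 − 48.434)²/48.434 = 10.5138
  (34 − 55.200)²/55.200 = 8.1420
  (46 − 47.366)²/47.366 = 0.0394
χ² = 1.2787 + 1.1459 + 5.2858 + 16.4010 + 3.4862 + 4.3246 + 10.5138 + 8.1420 + 0.0394 = 50.62

50.62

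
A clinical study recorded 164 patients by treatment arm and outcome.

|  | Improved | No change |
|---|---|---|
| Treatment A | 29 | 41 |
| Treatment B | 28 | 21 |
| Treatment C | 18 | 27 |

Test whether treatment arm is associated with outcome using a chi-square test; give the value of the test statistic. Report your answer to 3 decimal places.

Row totals: 70, 49, 45. Column totals: 75, 89. Grand total N = 164.
Expected counts (row total × column total / N):
  Treatment A, Improved: 70×75/164 = 32.0122
  Treatment A, No change: 70×89/164 = 37.9878
  Treatment B, Improved: 49×75/164 = 22.4085
  Treatment B, No change: 49×89/164 = 26.5915
  Treatment C, Improved: 45×75/164 = 20.5793
  Treatment C, No change: 45×89/164 = 24.4207
Contributions (O − E)²/E:
  (29 − 32.0122)²/32.0122 = 0.2834
  (41 − 37.9878)²/37.9878 = 0.2388
  (28 − 22.4085)²/22.4085 = 1.3952
  (21 − 26.5915)²/26.5915 = 1.1757
  (18 − 20.5793)²/20.5793 = 0.3233
  (27 − 24.4207)²/24.4207 = 0.2724
χ² = 0.2834 + 0.2388 + 1.3952 + 1.1757 + 0.3233 + 0.2724 = 3.689

3.689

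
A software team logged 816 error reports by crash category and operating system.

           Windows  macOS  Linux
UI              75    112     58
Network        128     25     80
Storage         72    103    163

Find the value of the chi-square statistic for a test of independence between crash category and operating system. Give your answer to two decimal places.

Row totals: 245, 233, 338. Column totals: 275, 240, 301. Grand total N = 816.
Expected counts (row total × column total / N):
  UI, Windows: 245×275/816 = 82.5674
  UI, macOS: 245×240/816 = 72.0588
  UI, Linux: 245×301/816 = 90.3738
  Network, Windows: 233×275/816 = 78.5233
  Network, macOS: 233×240/816 = 68.5294
  Network, Linux: 233×301/816 = 85.9473
  Storage, Windows: 338×275/816 = 113.9093
  Storage, macOS: 338×240/816 = 99.4118
  Storage, Linux: 338×301/816 = 124.6789
Contributions (O − E)²/E:
  (75 − 82.5674)²/82.5674 = 0.6936
  (112 − 72.0588)²/72.0588 = 22.1389
  (58 − 90.3738)²/90.3738 = 11.5970
  (128 − 78.5233)²/78.5233 = 31.1747
  (25 − 68.5294)²/68.5294 = 27.6496
  (80 − 85.9473)²/85.9473 = 0.4115
  (72 − 113.9093)²/113.9093 = 15.4192
  (103 − 99.4118)²/99.4118 = 0.1295
  (163 − 124.6789)²/124.6789 = 11.7783
χ² = 0.6936 + 22.1389 + 11.5970 + 31.1747 + 27.6496 + 0.4115 + 15.4192 + 0.1295 + 11.7783 = 120.99

120.99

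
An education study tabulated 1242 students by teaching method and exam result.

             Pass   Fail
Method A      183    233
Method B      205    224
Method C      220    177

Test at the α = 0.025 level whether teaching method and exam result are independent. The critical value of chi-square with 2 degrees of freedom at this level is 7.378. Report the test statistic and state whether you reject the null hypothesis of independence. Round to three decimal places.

Row totals: 416, 429, 397. Column totals: 608, 634. Grand total N = 1242.
Expected counts (row total × column total / N):
  Method A, Pass: 416×608/1242 = 203.6457
  Method A, Fail: 416×634/1242 = 212.3543
  Method B, Pass: 429×608/1242 = 210.0097
  Method B, Fail: 429×634/1242 = 218.9903
  Method C, Pass: 397×608/1242 = 194.3446
  Method C, Fail: 397×634/1242 = 202.6554
Contributions (O − E)²/E:
  (183 − 203.6457)²/203.6457 = 2.0931
  (233 − 212.3543)²/212.3543 = 2.0072
  (205 − 210.0097)²/210.0097 = 0.1195
  (224 − 218.9903)²/218.9903 = 0.1146
  (220 − 194.3446)²/194.3446 = 3.3868
  (177 − 202.6554)²/202.6554 = 3.2479
χ² = 2.0931 + 2.0072 + 0.1195 + 0.1146 + 3.3868 + 3.2479 = 10.969
df = (3−1)(2−1) = 2. Since 10.969 > 7.378, reject the null hypothesis of independence at α = 0.025.

10.969; reject H₀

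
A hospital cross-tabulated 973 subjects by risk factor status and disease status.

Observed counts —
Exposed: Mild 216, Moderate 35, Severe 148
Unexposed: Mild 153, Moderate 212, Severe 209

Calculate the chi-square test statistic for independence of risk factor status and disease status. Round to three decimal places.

120.438

Row totals: 399, 574. Column totals: 369, 247, 357. Grand total N = 973.
Expected counts (row total × column total / N):
  Exposed, Mild: 399×369/973 = 151.31655
  Exposed, Moderate: 399×247/973 = 101.28777
  Exposed, Severe: 399×357/973 = 146.39568
  Unexposed, Mild: 574×369/973 = 217.68345
  Unexposed, Moderate: 574×247/973 = 145.71223
  Unexposed, Severe: 574×357/973 = 210.60432
Contributions (O − E)²/E:
  (216 − 151.31655)²/151.31655 = 27.6503
  (35 − 101.28777)²/101.28777 = 43.3820
  (148 − 146.39568)²/146.39568 = 0.0176
  (153 − 217.68345)²/217.68345 = 19.2203
  (212 − 145.71223)²/145.71223 = 30.1558
  (209 − 210.60432)²/210.60432 = 0.0122
χ² = 27.6503 + 43.3820 + 0.0176 + 19.2203 + 30.1558 + 0.0122 = 120.438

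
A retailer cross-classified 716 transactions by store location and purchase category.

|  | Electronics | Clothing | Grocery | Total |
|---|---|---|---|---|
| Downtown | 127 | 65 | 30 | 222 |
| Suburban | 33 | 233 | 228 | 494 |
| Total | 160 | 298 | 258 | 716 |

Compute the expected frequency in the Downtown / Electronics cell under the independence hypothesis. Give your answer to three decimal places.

49.609

Row total (Downtown) = 222; column total (Electronics) = 160; grand total N = 716.
Expected count = (row total × column total) / N = 222 × 160 / 716 = 49.609.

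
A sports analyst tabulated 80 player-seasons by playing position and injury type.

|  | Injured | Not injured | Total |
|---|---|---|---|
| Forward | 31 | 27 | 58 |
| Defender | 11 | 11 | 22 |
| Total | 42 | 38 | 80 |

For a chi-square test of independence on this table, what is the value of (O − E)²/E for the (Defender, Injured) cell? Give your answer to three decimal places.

Row total (Defender) = 22; column total (Injured) = 42; N = 80.
Expected count E = 22 × 42 / 80 = 11.5500.
Contribution = (O − E)²/E = (11 − 11.5500)² / 11.5500 = 0.026.

0.026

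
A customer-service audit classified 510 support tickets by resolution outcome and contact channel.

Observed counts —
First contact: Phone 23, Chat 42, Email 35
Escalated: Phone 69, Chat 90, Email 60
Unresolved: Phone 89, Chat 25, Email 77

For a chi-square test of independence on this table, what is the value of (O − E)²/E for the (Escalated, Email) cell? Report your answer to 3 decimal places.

Row total (Escalated) = 219; column total (Email) = 172; N = 510.
Expected count E = 219 × 172 / 510 = 73.8588.
Contribution = (O − E)²/E = (60 − 73.8588)² / 73.8588 = 2.600.

2.600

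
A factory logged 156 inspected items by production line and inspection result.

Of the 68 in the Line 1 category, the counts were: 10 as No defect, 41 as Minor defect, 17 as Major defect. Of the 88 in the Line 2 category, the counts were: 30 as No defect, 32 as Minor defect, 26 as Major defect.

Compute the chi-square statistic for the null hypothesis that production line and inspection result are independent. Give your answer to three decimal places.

Row totals: 68, 88. Column totals: 40, 73, 43. Grand total N = 156.
Expected counts (row total × column total / N):
  Line 1, No defect: 68×40/156 = 17.4359
  Line 1, Minor defect: 68×73/156 = 31.8205
  Line 1, Major defect: 68×43/156 = 18.7436
  Line 2, No defect: 88×40/156 = 22.5641
  Line 2, Minor defect: 88×73/156 = 41.1795
  Line 2, Major defect: 88×43/156 = 24.2564
Contributions (O − E)²/E:
  (10 − 17.4359)²/17.4359 = 3.1712
  (41 − 31.8205)²/31.8205 = 2.6481
  (17 − 18.7436)²/18.7436 = 0.1622
  (30 − 22.5641)²/22.5641 = 2.4505
  (32 − 41.1795)²/41.1795 = 2.0462
  (26 − 24.2564)²/24.2564 = 0.1253
χ² = 3.1712 + 2.6481 + 0.1622 + 2.4505 + 2.0462 + 0.1253 = 10.603

10.603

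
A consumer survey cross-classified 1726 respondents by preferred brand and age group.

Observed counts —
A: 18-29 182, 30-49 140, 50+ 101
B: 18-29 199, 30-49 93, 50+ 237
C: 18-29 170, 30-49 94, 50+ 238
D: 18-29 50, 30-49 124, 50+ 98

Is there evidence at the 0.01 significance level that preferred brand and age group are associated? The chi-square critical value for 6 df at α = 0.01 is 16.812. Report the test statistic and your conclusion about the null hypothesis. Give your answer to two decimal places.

Row totals: 423, 529, 502, 272. Column totals: 601, 451, 674. Grand total N = 1726.
Expected counts (row total × column total / N):
  A, 18-29: 423×601/1726 = 147.290
  A, 30-49: 423×451/1726 = 110.529
  A, 50+: 423×674/1726 = 165.181
  B, 18-29: 529×601/1726 = 184.200
  B, 30-49: 529×451/1726 = 138.227
  B, 50+: 529×674/1726 = 206.574
  C, 18-29: 502×601/1726 = 174.798
  C, 30-49: 502×451/1726 = 131.171
  C, 50+: 502×674/1726 = 196.030
  D, 18-29: 272×601/1726 = 94.711
  D, 30-49: 272×451/1726 = 71.073
  D, 50+: 272×674/1726 = 106.216
Contributions (O − E)²/E:
  (182 − 147.290)²/147.290 = 8.1797
  (140 − 110.529)²/110.529 = 7.8580
  (101 − 165.181)²/165.181 = 24.9375
  (199 − 184.200)²/184.200 = 1.1891
  (93 − 138.227)²/138.227 = 14.7980
  (237 − 206.574)²/206.574 = 4.4814
  (170 − 174.798)²/174.798 = 0.1317
  (94 − 131.171)²/131.171 = 10.5335
  (238 − 196.030)²/196.030 = 8.9858
  (50 − 94.711)²/94.711 = 21.1071
  (124 − 71.073)²/71.073 = 39.4139
  (98 − 106.216)²/106.216 = 0.6355
χ² = 8.1797 + 7.8580 + 24.9375 + 1.1891 + 14.7980 + 4.4814 + 0.1317 + 10.5335 + 8.9858 + 21.1071 + 39.4139 + 0.6355 = 142.25
df = (4−1)(3−1) = 6. Since 142.25 > 16.812, reject the null hypothesis of independence at α = 0.01.

142.25; reject H₀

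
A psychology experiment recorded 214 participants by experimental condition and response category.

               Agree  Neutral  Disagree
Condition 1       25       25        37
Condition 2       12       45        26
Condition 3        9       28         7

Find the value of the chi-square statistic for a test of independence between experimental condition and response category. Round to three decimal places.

20.339

Row totals: 87, 83, 44. Column totals: 46, 98, 70. Grand total N = 214.
Expected counts (row total × column total / N):
  Condition 1, Agree: 87×46/214 = 18.7009
  Condition 1, Neutral: 87×98/214 = 39.8411
  Condition 1, Disagree: 87×70/214 = 28.4579
  Condition 2, Agree: 83×46/214 = 17.8411
  Condition 2, Neutral: 83×98/214 = 38.0093
  Condition 2, Disagree: 83×70/214 = 27.1495
  Condition 3, Agree: 44×46/214 = 9.4579
  Condition 3, Neutral: 44×98/214 = 20.1495
  Condition 3, Disagree: 44×70/214 = 14.3925
Contributions (O − E)²/E:
  (25 − 18.7009)²/18.7009 = 2.1218
  (25 − 39.8411)²/39.8411 = 5.5284
  (37 − 28.4579)²/28.4579 = 2.5640
  (12 − 17.8411)²/17.8411 = 1.9124
  (45 − 38.0093)²/38.0093 = 1.2857
  (26 − 27.1495)²/27.1495 = 0.0487
  (9 − 9.4579)²/9.4579 = 0.0222
  (28 − 20.1495)²/20.1495 = 3.0587
  (7 − 14.3925)²/14.3925 = 3.7971
χ² = 2.1218 + 5.5284 + 2.5640 + 1.9124 + 1.2857 + 0.0487 + 0.0222 + 3.0587 + 3.7971 = 20.339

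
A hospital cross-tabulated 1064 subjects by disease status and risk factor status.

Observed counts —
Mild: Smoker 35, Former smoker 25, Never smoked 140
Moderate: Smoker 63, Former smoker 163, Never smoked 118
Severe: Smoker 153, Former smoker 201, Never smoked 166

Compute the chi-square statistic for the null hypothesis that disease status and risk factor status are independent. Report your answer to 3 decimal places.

Row totals: 200, 344, 520. Column totals: 251, 389, 424. Grand total N = 1064.
Expected counts (row total × column total / N):
  Mild, Smoker: 200×251/1064 = 47.18045
  Mild, Former smoker: 200×389/1064 = 73.12030
  Mild, Never smoked: 200×424/1064 = 79.69925
  Moderate, Smoker: 344×251/1064 = 81.15038
  Moderate, Former smoker: 344×389/1064 = 125.76692
  Moderate, Never smoked: 344×424/1064 = 137.08271
  Severe, Smoker: 520×251/1064 = 122.66917
  Severe, Former smoker: 520×389/1064 = 190.11278
  Severe, Never smoked: 520×424/1064 = 207.21805
Contributions (O − E)²/E:
  (35 − 47.18045)²/47.18045 = 3.1446
  (25 − 73.12030)²/73.12030 = 31.6679
  (140 − 79.69925)²/79.69925 = 45.6238
  (63 − 81.15038)²/81.15038 = 4.0596
  (163 − 125.76692)²/125.76692 = 11.0228
  (118 − 137.08271)²/137.08271 = 2.6564
  (153 − 122.66917)²/122.66917 = 7.4995
  (201 − 190.11278)²/190.11278 = 0.6235
  (166 − 207.21805)²/207.21805 = 8.1987
χ² = 3.1446 + 31.6679 + 45.6238 + 4.0596 + 11.0228 + 2.6564 + 7.4995 + 0.6235 + 8.1987 = 114.497

114.497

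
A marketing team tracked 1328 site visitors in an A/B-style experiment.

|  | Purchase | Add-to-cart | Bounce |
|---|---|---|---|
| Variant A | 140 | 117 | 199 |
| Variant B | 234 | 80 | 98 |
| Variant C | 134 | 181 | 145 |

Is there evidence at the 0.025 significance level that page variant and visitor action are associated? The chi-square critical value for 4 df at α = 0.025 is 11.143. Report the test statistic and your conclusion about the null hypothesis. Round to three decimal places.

112.379; reject H₀

Row totals: 456, 412, 460. Column totals: 508, 378, 442. Grand total N = 1328.
Expected counts (row total × column total / N):
  Variant A, Purchase: 456×508/1328 = 174.43373
  Variant A, Add-to-cart: 456×378/1328 = 129.79518
  Variant A, Bounce: 456×442/1328 = 151.77108
  Variant B, Purchase: 412×508/1328 = 157.60241
  Variant B, Add-to-cart: 412×378/1328 = 117.27108
  Variant B, Bounce: 412×442/1328 = 137.12651
  Variant C, Purchase: 460×508/1328 = 175.96386
  Variant C, Add-to-cart: 460×378/1328 = 130.93373
  Variant C, Bounce: 460×442/1328 = 153.10241
Contributions (O − E)²/E:
  (140 − 174.43373)²/174.43373 = 6.7973
  (117 − 129.79518)²/129.79518 = 1.2613
  (199 − 151.77108)²/151.77108 = 14.6969
  (234 − 157.60241)²/157.60241 = 37.0336
  (80 − 117.27108)²/117.27108 = 11.8455
  (98 − 137.12651)²/137.12651 = 11.1640
  (134 − 175.96386)²/175.96386 = 10.0075
  (181 − 130.93373)²/130.93373 = 19.1443
  (145 − 153.10241)²/153.10241 = 0.4288
χ² = 6.7973 + 1.2613 + 14.6969 + 37.0336 + 11.8455 + 11.1640 + 10.0075 + 19.1443 + 0.4288 = 112.379
df = (3−1)(3−1) = 4. Since 112.379 > 11.143, reject the null hypothesis of independence at α = 0.025.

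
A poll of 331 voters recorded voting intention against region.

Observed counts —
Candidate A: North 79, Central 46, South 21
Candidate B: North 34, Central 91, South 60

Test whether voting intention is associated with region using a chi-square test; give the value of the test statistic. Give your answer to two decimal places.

Row totals: 146, 185. Column totals: 113, 137, 81. Grand total N = 331.
Expected counts (row total × column total / N):
  Candidate A, North: 146×113/331 = 49.843
  Candidate A, Central: 146×137/331 = 60.429
  Candidate A, South: 146×81/331 = 35.728
  Candidate B, North: 185×113/331 = 63.157
  Candidate B, Central: 185×137/331 = 76.571
  Candidate B, South: 185×81/331 = 45.272
Contributions (O − E)²/E:
  (79 − 49.843)²/49.843 = 17.0562
  (46 − 60.429)²/60.429 = 3.4453
  (21 − 35.728)²/35.728 = 6.0713
  (34 − 63.157)²/63.157 = 13.4606
  (91 − 76.571)²/76.571 = 2.7190
  (60 − 45.272)²/45.272 = 4.7913
χ² = 17.0562 + 3.4453 + 6.0713 + 13.4606 + 2.7190 + 4.7913 = 47.54

47.54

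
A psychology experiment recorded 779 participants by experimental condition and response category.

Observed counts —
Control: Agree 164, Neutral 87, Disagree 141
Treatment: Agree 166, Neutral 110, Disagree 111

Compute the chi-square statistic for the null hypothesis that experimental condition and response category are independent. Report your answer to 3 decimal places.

6.237

Row totals: 392, 387. Column totals: 330, 197, 252. Grand total N = 779.
Expected counts (row total × column total / N):
  Control, Agree: 392×330/779 = 166.0591
  Control, Neutral: 392×197/779 = 99.1322
  Control, Disagree: 392×252/779 = 126.8087
  Treatment, Agree: 387×330/779 = 163.9409
  Treatment, Neutral: 387×197/779 = 97.8678
  Treatment, Disagree: 387×252/779 = 125.1913
Contributions (O − E)²/E:
  (164 − 166.0591)²/166.0591 = 0.0255
  (87 − 99.1322)²/99.1322 = 1.4848
  (141 − 126.8087)²/126.8087 = 1.5882
  (166 − 163.9409)²/163.9409 = 0.0259
  (110 − 97.8678)²/97.8678 = 1.5040
  (111 − 125.1913)²/125.1913 = 1.6087
χ² = 0.0255 + 1.4848 + 1.5882 + 0.0259 + 1.5040 + 1.6087 = 6.237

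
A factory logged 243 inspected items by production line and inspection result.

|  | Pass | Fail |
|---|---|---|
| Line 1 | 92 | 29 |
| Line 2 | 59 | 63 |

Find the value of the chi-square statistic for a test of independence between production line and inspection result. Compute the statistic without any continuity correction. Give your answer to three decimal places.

19.773

Row totals: 121, 122. Column totals: 151, 92. Grand total N = 243.
Expected counts (row total × column total / N):
  Line 1, Pass: 121×151/243 = 75.1893
  Line 1, Fail: 121×92/243 = 45.8107
  Line 2, Pass: 122×151/243 = 75.8107
  Line 2, Fail: 122×92/243 = 46.1893
Contributions (O − E)²/E:
  (92 − 75.1893)²/75.1893 = 3.7585
  (29 − 45.8107)²/45.8107 = 6.1689
  (59 − 75.8107)²/75.8107 = 3.7277
  (63 − 46.1893)²/46.1893 = 6.1183
χ² = 3.7585 + 6.1689 + 3.7277 + 6.1183 = 19.773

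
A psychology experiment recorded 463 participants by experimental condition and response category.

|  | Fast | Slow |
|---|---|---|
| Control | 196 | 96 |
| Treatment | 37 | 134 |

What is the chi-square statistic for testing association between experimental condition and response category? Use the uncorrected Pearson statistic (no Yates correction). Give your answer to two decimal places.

Row totals: 292, 171. Column totals: 233, 230. Grand total N = 463.
Expected counts (row total × column total / N):
  Control, Fast: 292×233/463 = 146.946
  Control, Slow: 292×230/463 = 145.054
  Treatment, Fast: 171×233/463 = 86.054
  Treatment, Slow: 171×230/463 = 84.946
Contributions (O − E)²/E:
  (196 − 146.946)²/146.946 = 16.3754
  (96 − 145.054)²/145.054 = 16.5890
  (37 − 86.054)²/86.054 = 27.9626
  (134 − 84.946)²/84.946 = 28.3273
χ² = 16.3754 + 16.5890 + 27.9626 + 28.3273 = 89.25

89.25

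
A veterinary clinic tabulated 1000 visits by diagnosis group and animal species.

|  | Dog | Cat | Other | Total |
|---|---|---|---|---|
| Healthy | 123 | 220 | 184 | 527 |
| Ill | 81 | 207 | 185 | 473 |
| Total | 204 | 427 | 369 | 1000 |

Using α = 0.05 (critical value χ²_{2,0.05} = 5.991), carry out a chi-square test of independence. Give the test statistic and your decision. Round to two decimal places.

Grand total N = 1000.
Expected counts (row total × column total / N):
  Healthy, Dog: 527×204/1000 = 107.508
  Healthy, Cat: 527×427/1000 = 225.029
  Healthy, Other: 527×369/1000 = 194.463
  Ill, Dog: 473×204/1000 = 96.492
  Ill, Cat: 473×427/1000 = 201.971
  Ill, Other: 473×369/1000 = 174.537
Contributions (O − E)²/E:
  (123 − 107.508)²/107.508 = 2.2324
  (220 − 225.029)²/225.029 = 0.1124
  (184 − 194.463)²/194.463 = 0.5630
  (81 − 96.492)²/96.492 = 2.4873
  (207 − 201.971)²/201.971 = 0.1252
  (185 − 174.537)²/174.537 = 0.6272
χ² = 2.2324 + 0.1124 + 0.5630 + 2.4873 + 0.1252 + 0.6272 = 6.15
df = (2−1)(3−1) = 2. Since 6.15 > 5.991, reject the null hypothesis of independence at α = 0.05.

6.15; reject H₀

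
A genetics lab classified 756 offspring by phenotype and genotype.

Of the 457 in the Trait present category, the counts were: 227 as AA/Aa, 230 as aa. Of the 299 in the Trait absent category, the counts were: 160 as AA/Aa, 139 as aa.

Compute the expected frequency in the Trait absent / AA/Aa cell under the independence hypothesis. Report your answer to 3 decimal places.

Row total (Trait absent) = 299; column total (AA/Aa) = 387; grand total N = 756.
Expected count = (row total × column total) / N = 299 × 387 / 756 = 153.060.

153.060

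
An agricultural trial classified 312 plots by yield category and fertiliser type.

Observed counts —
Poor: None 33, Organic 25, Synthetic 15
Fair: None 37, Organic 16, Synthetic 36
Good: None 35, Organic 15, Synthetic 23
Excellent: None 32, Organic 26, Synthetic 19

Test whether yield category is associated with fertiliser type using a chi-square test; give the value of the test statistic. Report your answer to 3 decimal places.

Row totals: 73, 89, 73, 77. Column totals: 137, 82, 93. Grand total N = 312.
Expected counts (row total × column total / N):
  Poor, None: 73×137/312 = 32.0545
  Poor, Organic: 73×82/312 = 19.1859
  Poor, Synthetic: 73×93/312 = 21.7596
  Fair, None: 89×137/312 = 39.0801
  Fair, Organic: 89×82/312 = 23.3910
  Fair, Synthetic: 89×93/312 = 26.5288
  Good, None: 73×137/312 = 32.0545
  Good, Organic: 73×82/312 = 19.1859
  Good, Synthetic: 73×93/312 = 21.7596
  Excellent, None: 77×137/312 = 33.8109
  Excellent, Organic: 77×82/312 = 20.2372
  Excellent, Synthetic: 77×93/312 = 22.9519
Contributions (O − E)²/E:
  (33 − 32.0545)²/32.0545 = 0.0279
  (25 − 19.1859)²/19.1859 = 1.7619
  (15 − 21.7596)²/21.7596 = 2.0999
  (37 − 39.0801)²/39.0801 = 0.1107
  (16 − 23.3910)²/23.3910 = 2.3354
  (36 − 26.5288)²/26.5288 = 3.3814
  (35 − 32.0545)²/32.0545 = 0.2707
  (15 − 19.1859)²/19.1859 = 0.9133
  (23 − 21.7596)²/21.7596 = 0.0707
  (32 − 33.8109)²/33.8109 = 0.0970
  (26 − 20.2372)²/20.2372 = 1.6410
  (19 − 22.9519)²/22.9519 = 0.6804
χ² = 0.0279 + 1.7619 + 2.0999 + 0.1107 + 2.3354 + 3.3814 + 0.2707 + 0.9133 + 0.0707 + 0.0970 + 1.6410 + 0.6804 = 13.390

13.390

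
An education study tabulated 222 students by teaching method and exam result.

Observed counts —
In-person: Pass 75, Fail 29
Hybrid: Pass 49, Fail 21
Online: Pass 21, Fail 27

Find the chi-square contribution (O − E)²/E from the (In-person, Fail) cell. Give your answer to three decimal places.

1.387

Row total (In-person) = 104; column total (Fail) = 77; N = 222.
Expected count E = 104 × 77 / 222 = 36.0721.
Contribution = (O − E)²/E = (29 − 36.0721)² / 36.0721 = 1.387.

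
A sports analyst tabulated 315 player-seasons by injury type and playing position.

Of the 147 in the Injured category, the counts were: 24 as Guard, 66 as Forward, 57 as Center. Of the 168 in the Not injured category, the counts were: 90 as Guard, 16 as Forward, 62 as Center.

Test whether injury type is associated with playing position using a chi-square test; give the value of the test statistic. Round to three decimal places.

Row totals: 147, 168. Column totals: 114, 82, 119. Grand total N = 315.
Expected counts (row total × column total / N):
  Injured, Guard: 147×114/315 = 53.2000
  Injured, Forward: 147×82/315 = 38.2667
  Injured, Center: 147×119/315 = 55.5333
  Not injured, Guard: 168×114/315 = 60.8000
  Not injured, Forward: 168×82/315 = 43.7333
  Not injured, Center: 168×119/315 = 63.4667
Contributions (O − E)²/E:
  (24 − 53.2000)²/53.2000 = 16.0271
  (66 − 38.2667)²/38.2667 = 20.0994
  (57 − 55.5333)²/55.5333 = 0.0387
  (90 − 60.8000)²/60.8000 = 14.0237
  (16 − 43.7333)²/43.7333 = 17.5870
  (62 − 63.4667)²/63.4667 = 0.0339
χ² = 16.0271 + 20.0994 + 0.0387 + 14.0237 + 17.5870 + 0.0339 = 67.810

67.810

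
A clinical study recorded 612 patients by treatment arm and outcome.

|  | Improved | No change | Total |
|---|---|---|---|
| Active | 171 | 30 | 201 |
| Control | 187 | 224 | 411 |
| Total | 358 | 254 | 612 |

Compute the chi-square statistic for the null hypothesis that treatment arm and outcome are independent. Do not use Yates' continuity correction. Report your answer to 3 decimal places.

87.083

Grand total N = 612.
Expected counts (row total × column total / N):
  Active, Improved: 201×358/612 = 117.5784
  Active, No change: 201×254/612 = 83.4216
  Control, Improved: 411×358/612 = 240.4216
  Control, No change: 411×254/612 = 170.5784
Contributions (O − E)²/E:
  (171 − 117.5784)²/117.5784 = 24.2720
  (30 − 83.4216)²/83.4216 = 34.2102
  (187 − 240.4216)²/240.4216 = 11.8703
  (224 − 170.5784)²/170.5784 = 16.7305
χ² = 24.2720 + 34.2102 + 11.8703 + 16.7305 = 87.083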